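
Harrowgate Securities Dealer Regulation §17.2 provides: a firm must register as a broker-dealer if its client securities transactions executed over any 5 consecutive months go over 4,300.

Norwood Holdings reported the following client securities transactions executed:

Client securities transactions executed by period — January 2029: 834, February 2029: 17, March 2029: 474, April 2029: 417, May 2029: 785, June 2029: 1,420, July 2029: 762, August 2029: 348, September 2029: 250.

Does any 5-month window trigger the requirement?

January 2029–May 2029: 834 + 17 + 474 + 417 + 785 = 2,527 (under)
February 2029–June 2029: 17 + 474 + 417 + 785 + 1,420 = 3,113 (under)
March 2029–July 2029: 474 + 417 + 785 + 1,420 + 762 = 3,858 (under)
April 2029–August 2029: 417 + 785 + 1,420 + 762 + 348 = 3,732 (under)
May 2029–September 2029: 785 + 1,420 + 762 + 348 + 250 = 3,565 (under)
No window exceeds 4,300.

No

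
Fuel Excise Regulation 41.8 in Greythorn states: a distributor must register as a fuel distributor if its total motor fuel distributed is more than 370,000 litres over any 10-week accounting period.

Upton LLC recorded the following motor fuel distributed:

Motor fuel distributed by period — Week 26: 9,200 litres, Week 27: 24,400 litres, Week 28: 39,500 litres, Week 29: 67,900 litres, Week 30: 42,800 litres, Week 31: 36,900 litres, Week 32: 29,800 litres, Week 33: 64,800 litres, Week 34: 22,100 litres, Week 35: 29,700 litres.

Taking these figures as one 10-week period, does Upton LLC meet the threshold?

Total motor fuel distributed: 9,200 litres + 24,400 litres + 39,500 litres + 67,900 litres + 42,800 litres + 36,900 litres + 29,800 litres + 64,800 litres + 22,100 litres + 29,700 litres = 367,100 litres.
367,100 litres ≤ 370,000 litres, so the threshold is not exceeded.

No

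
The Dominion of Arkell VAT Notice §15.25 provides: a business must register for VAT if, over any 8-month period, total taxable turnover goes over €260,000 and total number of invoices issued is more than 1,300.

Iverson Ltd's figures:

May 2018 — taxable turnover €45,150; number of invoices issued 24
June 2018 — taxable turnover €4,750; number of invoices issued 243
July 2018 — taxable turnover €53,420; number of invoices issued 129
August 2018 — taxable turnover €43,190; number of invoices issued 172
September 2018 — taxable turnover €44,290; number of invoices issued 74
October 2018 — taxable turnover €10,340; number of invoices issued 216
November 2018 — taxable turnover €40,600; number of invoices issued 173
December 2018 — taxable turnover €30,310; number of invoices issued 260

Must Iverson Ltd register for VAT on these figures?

No

Total taxable turnover: €45,150 + €4,750 + €53,420 + €43,190 + €44,290 + €10,340 + €40,600 + €30,310 = €272,050 (> €260,000).
Total number of invoices issued: 24 + 243 + 129 + 172 + 74 + 216 + 173 + 260 = 1,291 (≤ 1,300).
The test is 'and': the rule requires both, and at least one is not exceeded.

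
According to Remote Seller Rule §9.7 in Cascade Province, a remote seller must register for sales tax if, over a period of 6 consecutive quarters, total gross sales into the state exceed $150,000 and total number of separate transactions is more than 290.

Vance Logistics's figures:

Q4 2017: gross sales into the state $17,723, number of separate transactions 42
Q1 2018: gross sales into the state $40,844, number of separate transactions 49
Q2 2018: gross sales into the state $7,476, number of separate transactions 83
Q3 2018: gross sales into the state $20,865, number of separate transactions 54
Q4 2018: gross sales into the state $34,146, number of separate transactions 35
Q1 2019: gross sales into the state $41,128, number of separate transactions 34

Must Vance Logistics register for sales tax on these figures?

Yes

Total gross sales into the state: $17,723 + $40,844 + $7,476 + $20,865 + $34,146 + $41,128 = $162,182 (> $150,000).
Total number of separate transactions: 42 + 49 + 83 + 54 + 35 + 34 = 297 (> 290).
The test is 'and': both thresholds are exceeded.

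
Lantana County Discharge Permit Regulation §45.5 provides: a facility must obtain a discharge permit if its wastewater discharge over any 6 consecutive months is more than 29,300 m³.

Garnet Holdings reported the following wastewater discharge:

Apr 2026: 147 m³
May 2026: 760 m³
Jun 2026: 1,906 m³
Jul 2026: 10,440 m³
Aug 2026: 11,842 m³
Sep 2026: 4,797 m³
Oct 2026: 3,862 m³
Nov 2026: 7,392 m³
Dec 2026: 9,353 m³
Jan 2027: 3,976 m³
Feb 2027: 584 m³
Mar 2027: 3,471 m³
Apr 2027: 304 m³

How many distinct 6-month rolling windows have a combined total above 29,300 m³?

Apr 2026–Sep 2026: 147 m³ + 760 m³ + 1,906 m³ + 10,440 m³ + 11,842 m³ + 4,797 m³ = 29,892 m³ (over)
May 2026–Oct 2026: 760 m³ + 1,906 m³ + 10,440 m³ + 11,842 m³ + 4,797 m³ + 3,862 m³ = 33,607 m³ (over)
Jun 2026–Nov 2026: 1,906 m³ + 10,440 m³ + 11,842 m³ + 4,797 m³ + 3,862 m³ + 7,392 m³ = 40,239 m³ (over)
Jul 2026–Dec 2026: 10,440 m³ + 11,842 m³ + 4,797 m³ + 3,862 m³ + 7,392 m³ + 9,353 m³ = 47,686 m³ (over)
Aug 2026–Jan 2027: 11,842 m³ + 4,797 m³ + 3,862 m³ + 7,392 m³ + 9,353 m³ + 3,976 m³ = 41,222 m³ (over)
Sep 2026–Feb 2027: 4,797 m³ + 3,862 m³ + 7,392 m³ + 9,353 m³ + 3,976 m³ + 584 m³ = 29,964 m³ (over)
Oct 2026–Mar 2027: 3,862 m³ + 7,392 m³ + 9,353 m³ + 3,976 m³ + 584 m³ + 3,471 m³ = 28,638 m³ (under)
Nov 2026–Apr 2027: 7,392 m³ + 9,353 m³ + 3,976 m³ + 584 m³ + 3,471 m³ + 304 m³ = 25,080 m³ (under)
6 windows exceed the threshold.

6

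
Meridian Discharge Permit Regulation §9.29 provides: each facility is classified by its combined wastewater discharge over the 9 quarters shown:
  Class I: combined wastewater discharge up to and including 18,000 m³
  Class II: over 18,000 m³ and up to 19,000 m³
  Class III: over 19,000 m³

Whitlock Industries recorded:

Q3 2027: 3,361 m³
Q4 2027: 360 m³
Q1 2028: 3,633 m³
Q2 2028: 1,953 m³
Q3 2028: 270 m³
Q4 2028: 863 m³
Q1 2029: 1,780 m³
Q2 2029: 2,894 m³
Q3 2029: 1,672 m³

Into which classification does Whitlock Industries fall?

Class I

Combined wastewater discharge: 3,361 m³ + 360 m³ + 3,633 m³ + 1,953 m³ + 270 m³ + 863 m³ + 1,780 m³ + 2,894 m³ + 1,672 m³ = 16,786 m³.
16,786 m³ ≤ 18,000 m³, so Class I applies.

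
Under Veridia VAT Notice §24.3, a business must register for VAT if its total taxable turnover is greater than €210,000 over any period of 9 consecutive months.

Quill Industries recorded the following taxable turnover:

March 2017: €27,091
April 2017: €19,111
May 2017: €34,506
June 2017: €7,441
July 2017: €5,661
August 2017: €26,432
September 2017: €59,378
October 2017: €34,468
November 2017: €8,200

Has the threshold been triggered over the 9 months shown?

Yes

Total taxable turnover: €27,091 + €19,111 + €34,506 + €7,441 + €5,661 + €26,432 + €59,378 + €34,468 + €8,200 = €222,288.
€222,288 > €210,000, so the threshold is exceeded.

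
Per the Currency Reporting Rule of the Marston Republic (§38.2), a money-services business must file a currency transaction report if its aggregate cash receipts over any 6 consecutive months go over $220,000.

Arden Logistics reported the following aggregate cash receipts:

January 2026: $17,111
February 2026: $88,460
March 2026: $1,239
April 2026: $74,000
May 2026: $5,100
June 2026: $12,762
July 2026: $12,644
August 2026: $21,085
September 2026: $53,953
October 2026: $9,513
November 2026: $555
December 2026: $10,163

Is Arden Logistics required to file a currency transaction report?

January 2026–June 2026: $17,111 + $88,460 + $1,239 + $74,000 + $5,100 + $12,762 = $198,672 (under)
February 2026–July 2026: $88,460 + $1,239 + $74,000 + $5,100 + $12,762 + $12,644 = $194,205 (under)
March 2026–August 2026: $1,239 + $74,000 + $5,100 + $12,762 + $12,644 + $21,085 = $126,830 (under)
April 2026–September 2026: $74,000 + $5,100 + $12,762 + $12,644 + $21,085 + $53,953 = $179,544 (under)
May 2026–October 2026: $5,100 + $12,762 + $12,644 + $21,085 + $53,953 + $9,513 = $115,057 (under)
June 2026–November 2026: $12,762 + $12,644 + $21,085 + $53,953 + $9,513 + $555 = $110,512 (under)
July 2026–December 2026: $12,644 + $21,085 + $53,953 + $9,513 + $555 + $10,163 = $107,913 (under)
No window exceeds $220,000.

No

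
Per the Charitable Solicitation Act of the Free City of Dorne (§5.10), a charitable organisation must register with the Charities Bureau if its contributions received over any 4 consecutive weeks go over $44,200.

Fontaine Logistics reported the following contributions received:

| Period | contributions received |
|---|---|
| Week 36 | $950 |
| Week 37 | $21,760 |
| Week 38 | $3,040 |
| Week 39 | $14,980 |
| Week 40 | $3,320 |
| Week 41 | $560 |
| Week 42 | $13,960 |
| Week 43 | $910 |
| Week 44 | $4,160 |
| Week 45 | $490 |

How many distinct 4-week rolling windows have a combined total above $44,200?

Week 36–Week 39: $950 + $21,760 + $3,040 + $14,980 = $40,730 (under)
Week 37–Week 40: $21,760 + $3,040 + $14,980 + $3,320 = $43,100 (under)
Week 38–Week 41: $3,040 + $14,980 + $3,320 + $560 = $21,900 (under)
Week 39–Week 42: $14,980 + $3,320 + $560 + $13,960 = $32,820 (under)
Week 40–Week 43: $3,320 + $560 + $13,960 + $910 = $18,750 (under)
Week 41–Week 44: $560 + $13,960 + $910 + $4,160 = $19,590 (under)
Week 42–Week 45: $13,960 + $910 + $4,160 + $490 = $19,520 (under)
0 windows exceed the threshold.

0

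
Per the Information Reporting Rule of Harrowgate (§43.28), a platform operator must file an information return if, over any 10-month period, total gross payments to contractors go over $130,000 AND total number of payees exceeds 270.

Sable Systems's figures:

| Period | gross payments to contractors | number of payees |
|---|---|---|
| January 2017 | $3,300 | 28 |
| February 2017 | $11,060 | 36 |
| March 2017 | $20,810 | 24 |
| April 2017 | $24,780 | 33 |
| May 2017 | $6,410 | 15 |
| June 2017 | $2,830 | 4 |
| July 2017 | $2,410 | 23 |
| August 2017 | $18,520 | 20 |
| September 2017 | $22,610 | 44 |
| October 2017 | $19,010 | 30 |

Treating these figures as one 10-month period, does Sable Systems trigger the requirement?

No

Total gross payments to contractors: $3,300 + $11,060 + $20,810 + $24,780 + $6,410 + $2,830 + $2,410 + $18,520 + $22,610 + $19,010 = $131,740 (> $130,000).
Total number of payees: 28 + 36 + 24 + 33 + 15 + 4 + 23 + 20 + 44 + 30 = 257 (≤ 270).
The test is 'and': the rule requires both, and at least one is not exceeded.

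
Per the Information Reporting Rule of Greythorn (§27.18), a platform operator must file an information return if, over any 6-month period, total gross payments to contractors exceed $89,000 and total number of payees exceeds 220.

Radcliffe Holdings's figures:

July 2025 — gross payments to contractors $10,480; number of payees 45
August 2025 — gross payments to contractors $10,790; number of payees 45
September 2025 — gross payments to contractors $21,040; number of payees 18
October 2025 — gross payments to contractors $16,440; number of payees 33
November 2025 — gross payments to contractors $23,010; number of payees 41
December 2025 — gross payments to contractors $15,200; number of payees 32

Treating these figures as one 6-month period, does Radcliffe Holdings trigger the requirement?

Total gross payments to contractors: $10,480 + $10,790 + $21,040 + $16,440 + $23,010 + $15,200 = $96,960 (> $89,000).
Total number of payees: 45 + 45 + 18 + 33 + 41 + 32 = 214 (≤ 220).
The test is 'and': the rule requires both, and at least one is not exceeded.

No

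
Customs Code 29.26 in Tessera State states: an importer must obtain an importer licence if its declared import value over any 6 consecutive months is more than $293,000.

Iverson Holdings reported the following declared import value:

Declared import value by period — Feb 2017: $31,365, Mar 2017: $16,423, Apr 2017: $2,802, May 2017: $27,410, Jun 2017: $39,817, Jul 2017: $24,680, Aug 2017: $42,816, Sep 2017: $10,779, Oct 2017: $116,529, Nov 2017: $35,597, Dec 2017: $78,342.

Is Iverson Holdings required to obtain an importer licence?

Yes

Feb 2017–Jul 2017: $31,365 + $16,423 + $2,802 + $27,410 + $39,817 + $24,680 = $142,497 (under)
Mar 2017–Aug 2017: $16,423 + $2,802 + $27,410 + $39,817 + $24,680 + $42,816 = $153,948 (under)
Apr 2017–Sep 2017: $2,802 + $27,410 + $39,817 + $24,680 + $42,816 + $10,779 = $148,304 (under)
May 2017–Oct 2017: $27,410 + $39,817 + $24,680 + $42,816 + $10,779 + $116,529 = $262,031 (under)
Jun 2017–Nov 2017: $39,817 + $24,680 + $42,816 + $10,779 + $116,529 + $35,597 = $270,218 (under)
Jul 2017–Dec 2017: $24,680 + $42,816 + $10,779 + $116,529 + $35,597 + $78,342 = $308,743 (over)
At least one window exceeds $293,000.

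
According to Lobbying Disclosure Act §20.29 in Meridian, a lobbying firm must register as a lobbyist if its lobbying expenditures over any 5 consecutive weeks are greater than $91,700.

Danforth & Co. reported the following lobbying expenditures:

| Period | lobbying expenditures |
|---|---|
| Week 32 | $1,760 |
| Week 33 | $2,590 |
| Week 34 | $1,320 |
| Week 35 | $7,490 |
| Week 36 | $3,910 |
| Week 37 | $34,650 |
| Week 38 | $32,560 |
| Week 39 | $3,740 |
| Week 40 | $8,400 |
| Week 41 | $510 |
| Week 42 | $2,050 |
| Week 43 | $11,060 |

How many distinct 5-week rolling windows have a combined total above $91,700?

Week 32–Week 36: $1,760 + $2,590 + $1,320 + $7,490 + $3,910 = $17,070 (under)
Week 33–Week 37: $2,590 + $1,320 + $7,490 + $3,910 + $34,650 = $49,960 (under)
Week 34–Week 38: $1,320 + $7,490 + $3,910 + $34,650 + $32,560 = $79,930 (under)
Week 35–Week 39: $7,490 + $3,910 + $34,650 + $32,560 + $3,740 = $82,350 (under)
Week 36–Week 40: $3,910 + $34,650 + $32,560 + $3,740 + $8,400 = $83,260 (under)
Week 37–Week 41: $34,650 + $32,560 + $3,740 + $8,400 + $510 = $79,860 (under)
Week 38–Week 42: $32,560 + $3,740 + $8,400 + $510 + $2,050 = $47,260 (under)
Week 39–Week 43: $3,740 + $8,400 + $510 + $2,050 + $11,060 = $25,760 (under)
0 windows exceed the threshold.

0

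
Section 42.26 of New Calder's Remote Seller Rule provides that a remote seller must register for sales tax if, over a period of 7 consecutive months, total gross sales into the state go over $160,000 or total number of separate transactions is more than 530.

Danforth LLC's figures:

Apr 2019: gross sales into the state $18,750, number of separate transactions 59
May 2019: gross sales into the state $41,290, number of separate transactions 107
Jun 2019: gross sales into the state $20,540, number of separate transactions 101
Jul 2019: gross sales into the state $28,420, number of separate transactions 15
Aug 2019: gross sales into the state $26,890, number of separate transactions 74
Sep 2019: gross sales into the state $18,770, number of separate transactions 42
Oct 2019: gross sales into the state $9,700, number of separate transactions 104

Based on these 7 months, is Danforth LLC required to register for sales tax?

Total gross sales into the state: $18,750 + $41,290 + $20,540 + $28,420 + $26,890 + $18,770 + $9,700 = $164,360 (> $160,000).
Total number of separate transactions: 59 + 107 + 101 + 15 + 74 + 42 + 104 = 502 (≤ 530).
The test is 'or': at least one threshold is exceeded.

Yes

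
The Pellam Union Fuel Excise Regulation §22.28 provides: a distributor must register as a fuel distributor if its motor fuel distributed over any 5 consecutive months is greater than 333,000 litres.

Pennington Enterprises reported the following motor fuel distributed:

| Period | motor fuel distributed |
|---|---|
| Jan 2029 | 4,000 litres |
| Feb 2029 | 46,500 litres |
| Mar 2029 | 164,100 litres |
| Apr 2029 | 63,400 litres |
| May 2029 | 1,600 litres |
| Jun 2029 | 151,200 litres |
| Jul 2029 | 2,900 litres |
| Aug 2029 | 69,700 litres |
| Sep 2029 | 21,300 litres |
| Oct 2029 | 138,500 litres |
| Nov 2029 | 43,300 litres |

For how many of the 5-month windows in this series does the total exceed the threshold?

3

Jan 2029–May 2029: 4,000 litres + 46,500 litres + 164,100 litres + 63,400 litres + 1,600 litres = 279,600 litres (under)
Feb 2029–Jun 2029: 46,500 litres + 164,100 litres + 63,400 litres + 1,600 litres + 151,200 litres = 426,800 litres (over)
Mar 2029–Jul 2029: 164,100 litres + 63,400 litres + 1,600 litres + 151,200 litres + 2,900 litres = 383,200 litres (over)
Apr 2029–Aug 2029: 63,400 litres + 1,600 litres + 151,200 litres + 2,900 litres + 69,700 litres = 288,800 litres (under)
May 2029–Sep 2029: 1,600 litres + 151,200 litres + 2,900 litres + 69,700 litres + 21,300 litres = 246,700 litres (under)
Jun 2029–Oct 2029: 151,200 litres + 2,900 litres + 69,700 litres + 21,300 litres + 138,500 litres = 383,600 litres (over)
Jul 2029–Nov 2029: 2,900 litres + 69,700 litres + 21,300 litres + 138,500 litres + 43,300 litres = 275,700 litres (under)
3 windows exceed the threshold.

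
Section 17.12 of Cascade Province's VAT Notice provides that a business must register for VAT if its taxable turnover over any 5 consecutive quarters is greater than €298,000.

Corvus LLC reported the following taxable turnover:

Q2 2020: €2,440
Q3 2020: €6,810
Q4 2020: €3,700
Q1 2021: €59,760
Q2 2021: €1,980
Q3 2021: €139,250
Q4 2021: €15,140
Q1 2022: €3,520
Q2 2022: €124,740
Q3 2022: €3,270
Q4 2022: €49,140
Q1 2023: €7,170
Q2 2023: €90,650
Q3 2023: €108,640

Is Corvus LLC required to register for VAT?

No

Q2 2020–Q2 2021: €2,440 + €6,810 + €3,700 + €59,760 + €1,980 = €74,690 (under)
Q3 2020–Q3 2021: €6,810 + €3,700 + €59,760 + €1,980 + €139,250 = €211,500 (under)
Q4 2020–Q4 2021: €3,700 + €59,760 + €1,980 + €139,250 + €15,140 = €219,830 (under)
Q1 2021–Q1 2022: €59,760 + €1,980 + €139,250 + €15,140 + €3,520 = €219,650 (under)
Q2 2021–Q2 2022: €1,980 + €139,250 + €15,140 + €3,520 + €124,740 = €284,630 (under)
Q3 2021–Q3 2022: €139,250 + €15,140 + €3,520 + €124,740 + €3,270 = €285,920 (under)
Q4 2021–Q4 2022: €15,140 + €3,520 + €124,740 + €3,270 + €49,140 = €195,810 (under)
Q1 2022–Q1 2023: €3,520 + €124,740 + €3,270 + €49,140 + €7,170 = €187,840 (under)
Q2 2022–Q2 2023: €124,740 + €3,270 + €49,140 + €7,170 + €90,650 = €274,970 (under)
Q3 2022–Q3 2023: €3,270 + €49,140 + €7,170 + €90,650 + €108,640 = €258,870 (under)
No window exceeds €298,000.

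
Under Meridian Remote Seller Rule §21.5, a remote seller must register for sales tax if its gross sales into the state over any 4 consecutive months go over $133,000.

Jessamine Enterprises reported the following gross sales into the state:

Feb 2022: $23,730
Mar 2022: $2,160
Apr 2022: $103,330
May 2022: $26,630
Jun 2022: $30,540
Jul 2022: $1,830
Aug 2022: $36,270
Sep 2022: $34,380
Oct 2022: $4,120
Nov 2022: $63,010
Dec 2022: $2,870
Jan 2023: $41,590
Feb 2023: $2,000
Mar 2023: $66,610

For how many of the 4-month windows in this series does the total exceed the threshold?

Feb 2022–May 2022: $23,730 + $2,160 + $103,330 + $26,630 = $155,850 (over)
Mar 2022–Jun 2022: $2,160 + $103,330 + $26,630 + $30,540 = $162,660 (over)
Apr 2022–Jul 2022: $103,330 + $26,630 + $30,540 + $1,830 = $162,330 (over)
May 2022–Aug 2022: $26,630 + $30,540 + $1,830 + $36,270 = $95,270 (under)
Jun 2022–Sep 2022: $30,540 + $1,830 + $36,270 + $34,380 = $103,020 (under)
Jul 2022–Oct 2022: $1,830 + $36,270 + $34,380 + $4,120 = $76,600 (under)
Aug 2022–Nov 2022: $36,270 + $34,380 + $4,120 + $63,010 = $137,780 (over)
Sep 2022–Dec 2022: $34,380 + $4,120 + $63,010 + $2,870 = $104,380 (under)
Oct 2022–Jan 2023: $4,120 + $63,010 + $2,870 + $41,590 = $111,590 (under)
Nov 2022–Feb 2023: $63,010 + $2,870 + $41,590 + $2,000 = $109,470 (under)
Dec 2022–Mar 2023: $2,870 + $41,590 + $2,000 + $66,610 = $113,070 (under)
4 windows exceed the threshold.

4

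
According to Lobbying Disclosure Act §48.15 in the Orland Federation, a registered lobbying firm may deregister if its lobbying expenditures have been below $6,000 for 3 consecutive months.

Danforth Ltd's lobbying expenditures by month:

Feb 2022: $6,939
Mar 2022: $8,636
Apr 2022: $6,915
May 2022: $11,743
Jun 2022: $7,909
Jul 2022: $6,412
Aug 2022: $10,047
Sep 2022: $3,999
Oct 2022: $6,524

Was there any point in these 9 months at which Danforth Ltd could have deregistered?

No

Months below $6,000: Sep 2022.
Longest run of consecutive months below the threshold: 1.
1 < 3, so Danforth Ltd never became eligible.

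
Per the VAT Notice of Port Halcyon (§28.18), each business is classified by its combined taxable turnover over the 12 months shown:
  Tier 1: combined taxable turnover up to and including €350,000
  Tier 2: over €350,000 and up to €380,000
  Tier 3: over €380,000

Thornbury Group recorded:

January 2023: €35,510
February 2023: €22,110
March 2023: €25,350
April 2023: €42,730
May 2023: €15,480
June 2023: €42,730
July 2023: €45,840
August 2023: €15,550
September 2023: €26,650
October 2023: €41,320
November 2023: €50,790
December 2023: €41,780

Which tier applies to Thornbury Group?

Tier 3

Combined taxable turnover: €35,510 + €22,110 + €25,350 + €42,730 + €15,480 + €42,730 + €45,840 + €15,550 + €26,650 + €41,320 + €50,790 + €41,780 = €405,840.
€405,840 > €380,000, so Tier 3 applies.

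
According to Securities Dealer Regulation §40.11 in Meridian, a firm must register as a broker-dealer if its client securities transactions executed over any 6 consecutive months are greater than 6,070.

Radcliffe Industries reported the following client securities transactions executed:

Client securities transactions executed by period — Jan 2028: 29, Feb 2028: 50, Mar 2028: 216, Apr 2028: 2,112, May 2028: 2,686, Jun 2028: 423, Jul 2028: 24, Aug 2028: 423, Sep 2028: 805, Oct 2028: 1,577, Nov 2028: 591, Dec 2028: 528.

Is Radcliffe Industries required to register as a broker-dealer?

Yes

Jan 2028–Jun 2028: 29 + 50 + 216 + 2,112 + 2,686 + 423 = 5,516 (under)
Feb 2028–Jul 2028: 50 + 216 + 2,112 + 2,686 + 423 + 24 = 5,511 (under)
Mar 2028–Aug 2028: 216 + 2,112 + 2,686 + 423 + 24 + 423 = 5,884 (under)
Apr 2028–Sep 2028: 2,112 + 2,686 + 423 + 24 + 423 + 805 = 6,473 (over)
May 2028–Oct 2028: 2,686 + 423 + 24 + 423 + 805 + 1,577 = 5,938 (under)
Jun 2028–Nov 2028: 423 + 24 + 423 + 805 + 1,577 + 591 = 3,843 (under)
Jul 2028–Dec 2028: 24 + 423 + 805 + 1,577 + 591 + 528 = 3,948 (under)
At least one window exceeds 6,070.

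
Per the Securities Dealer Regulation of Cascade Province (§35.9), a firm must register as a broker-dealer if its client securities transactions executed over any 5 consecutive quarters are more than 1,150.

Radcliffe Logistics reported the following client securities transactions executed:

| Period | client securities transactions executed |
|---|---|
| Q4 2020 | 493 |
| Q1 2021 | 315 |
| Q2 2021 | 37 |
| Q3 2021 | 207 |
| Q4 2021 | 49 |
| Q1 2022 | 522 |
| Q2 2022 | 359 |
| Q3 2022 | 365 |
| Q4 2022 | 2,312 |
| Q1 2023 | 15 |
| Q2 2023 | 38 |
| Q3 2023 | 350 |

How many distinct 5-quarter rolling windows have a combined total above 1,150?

6

Q4 2020–Q4 2021: 493 + 315 + 37 + 207 + 49 = 1,101 (under)
Q1 2021–Q1 2022: 315 + 37 + 207 + 49 + 522 = 1,130 (under)
Q2 2021–Q2 2022: 37 + 207 + 49 + 522 + 359 = 1,174 (over)
Q3 2021–Q3 2022: 207 + 49 + 522 + 359 + 365 = 1,502 (over)
Q4 2021–Q4 2022: 49 + 522 + 359 + 365 + 2,312 = 3,607 (over)
Q1 2022–Q1 2023: 522 + 359 + 365 + 2,312 + 15 = 3,573 (over)
Q2 2022–Q2 2023: 359 + 365 + 2,312 + 15 + 38 = 3,089 (over)
Q3 2022–Q3 2023: 365 + 2,312 + 15 + 38 + 350 = 3,080 (over)
6 windows exceed the threshold.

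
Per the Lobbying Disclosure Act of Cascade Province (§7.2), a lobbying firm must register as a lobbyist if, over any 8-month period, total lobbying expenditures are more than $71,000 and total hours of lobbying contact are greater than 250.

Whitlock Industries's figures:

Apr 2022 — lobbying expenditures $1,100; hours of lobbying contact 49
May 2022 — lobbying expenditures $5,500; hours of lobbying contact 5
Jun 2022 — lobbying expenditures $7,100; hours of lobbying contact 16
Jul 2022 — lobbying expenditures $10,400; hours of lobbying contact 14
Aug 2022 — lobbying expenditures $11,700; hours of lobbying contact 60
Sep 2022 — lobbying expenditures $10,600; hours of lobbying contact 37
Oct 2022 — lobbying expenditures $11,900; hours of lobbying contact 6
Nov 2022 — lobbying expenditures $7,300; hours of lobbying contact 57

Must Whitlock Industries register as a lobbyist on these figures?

Total lobbying expenditures: $1,100 + $5,500 + $7,100 + $10,400 + $11,700 + $10,600 + $11,900 + $7,300 = $65,600 (≤ $71,000).
Total hours of lobbying contact: 49 + 5 + 16 + 14 + 60 + 37 + 6 + 57 = 244 (≤ 250).
The test is 'and': the rule requires both, and at least one is not exceeded.

No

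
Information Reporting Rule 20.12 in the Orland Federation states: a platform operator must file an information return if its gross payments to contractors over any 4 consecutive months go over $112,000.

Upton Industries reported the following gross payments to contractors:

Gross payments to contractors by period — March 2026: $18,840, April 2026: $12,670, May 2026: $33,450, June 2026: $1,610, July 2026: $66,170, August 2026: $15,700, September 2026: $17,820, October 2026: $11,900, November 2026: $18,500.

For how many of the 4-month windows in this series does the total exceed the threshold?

March 2026–June 2026: $18,840 + $12,670 + $33,450 + $1,610 = $66,570 (under)
April 2026–July 2026: $12,670 + $33,450 + $1,610 + $66,170 = $113,900 (over)
May 2026–August 2026: $33,450 + $1,610 + $66,170 + $15,700 = $116,930 (over)
June 2026–September 2026: $1,610 + $66,170 + $15,700 + $17,820 = $101,300 (under)
July 2026–October 2026: $66,170 + $15,700 + $17,820 + $11,900 = $111,590 (under)
August 2026–November 2026: $15,700 + $17,820 + $11,900 + $18,500 = $63,920 (under)
2 windows exceed the threshold.

2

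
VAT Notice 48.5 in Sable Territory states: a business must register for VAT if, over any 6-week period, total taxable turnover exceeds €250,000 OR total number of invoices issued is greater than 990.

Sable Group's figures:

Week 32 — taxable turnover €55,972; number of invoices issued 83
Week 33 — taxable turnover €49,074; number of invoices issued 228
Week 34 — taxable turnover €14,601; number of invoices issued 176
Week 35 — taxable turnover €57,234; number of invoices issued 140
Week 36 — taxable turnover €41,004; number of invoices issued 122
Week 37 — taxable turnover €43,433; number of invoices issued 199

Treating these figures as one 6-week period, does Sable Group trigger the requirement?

Yes

Total taxable turnover: €55,972 + €49,074 + €14,601 + €57,234 + €41,004 + €43,433 = €261,318 (> €250,000).
Total number of invoices issued: 83 + 228 + 176 + 140 + 122 + 199 = 948 (≤ 990).
The test is 'or': at least one threshold is exceeded.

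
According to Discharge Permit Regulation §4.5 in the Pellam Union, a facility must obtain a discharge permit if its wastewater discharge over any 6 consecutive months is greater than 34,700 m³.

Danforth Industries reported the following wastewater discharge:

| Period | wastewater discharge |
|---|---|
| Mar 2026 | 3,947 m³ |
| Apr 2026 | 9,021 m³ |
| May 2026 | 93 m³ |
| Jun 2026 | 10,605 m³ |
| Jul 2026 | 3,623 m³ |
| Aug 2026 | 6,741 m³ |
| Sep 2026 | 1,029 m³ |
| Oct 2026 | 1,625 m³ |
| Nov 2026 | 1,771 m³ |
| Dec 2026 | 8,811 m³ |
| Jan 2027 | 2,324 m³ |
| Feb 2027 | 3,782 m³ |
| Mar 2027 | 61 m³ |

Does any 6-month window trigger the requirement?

No

Mar 2026–Aug 2026: 3,947 m³ + 9,021 m³ + 93 m³ + 10,605 m³ + 3,623 m³ + 6,741 m³ = 34,030 m³ (under)
Apr 2026–Sep 2026: 9,021 m³ + 93 m³ + 10,605 m³ + 3,623 m³ + 6,741 m³ + 1,029 m³ = 31,112 m³ (under)
May 2026–Oct 2026: 93 m³ + 10,605 m³ + 3,623 m³ + 6,741 m³ + 1,029 m³ + 1,625 m³ = 23,716 m³ (under)
Jun 2026–Nov 2026: 10,605 m³ + 3,623 m³ + 6,741 m³ + 1,029 m³ + 1,625 m³ + 1,771 m³ = 25,394 m³ (under)
Jul 2026–Dec 2026: 3,623 m³ + 6,741 m³ + 1,029 m³ + 1,625 m³ + 1,771 m³ + 8,811 m³ = 23,600 m³ (under)
Aug 2026–Jan 2027: 6,741 m³ + 1,029 m³ + 1,625 m³ + 1,771 m³ + 8,811 m³ + 2,324 m³ = 22,301 m³ (under)
Sep 2026–Feb 2027: 1,029 m³ + 1,625 m³ + 1,771 m³ + 8,811 m³ + 2,324 m³ + 3,782 m³ = 19,342 m³ (under)
Oct 2026–Mar 2027: 1,625 m³ + 1,771 m³ + 8,811 m³ + 2,324 m³ + 3,782 m³ + 61 m³ = 18,374 m³ (under)
No window exceeds 34,700 m³.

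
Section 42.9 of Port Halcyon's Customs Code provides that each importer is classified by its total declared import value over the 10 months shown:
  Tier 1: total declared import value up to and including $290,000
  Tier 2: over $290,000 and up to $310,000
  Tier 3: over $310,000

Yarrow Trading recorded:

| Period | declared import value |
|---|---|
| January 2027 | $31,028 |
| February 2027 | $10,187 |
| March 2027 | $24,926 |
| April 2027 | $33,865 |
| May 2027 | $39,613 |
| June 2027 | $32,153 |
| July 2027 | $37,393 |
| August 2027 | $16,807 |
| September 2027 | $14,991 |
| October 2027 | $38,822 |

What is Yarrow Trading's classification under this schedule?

Tier 1

Total declared import value: $31,028 + $10,187 + $24,926 + $33,865 + $39,613 + $32,153 + $37,393 + $16,807 + $14,991 + $38,822 = $279,785.
$279,785 ≤ $290,000, so Tier 1 applies.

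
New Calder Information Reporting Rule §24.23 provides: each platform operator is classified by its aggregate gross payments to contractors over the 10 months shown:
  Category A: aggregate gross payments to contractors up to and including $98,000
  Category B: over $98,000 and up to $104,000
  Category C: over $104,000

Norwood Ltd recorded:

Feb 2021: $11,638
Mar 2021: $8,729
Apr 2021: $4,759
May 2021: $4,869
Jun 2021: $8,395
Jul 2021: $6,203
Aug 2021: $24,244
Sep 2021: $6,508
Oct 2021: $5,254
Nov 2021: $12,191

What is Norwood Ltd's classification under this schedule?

Category A

Aggregate gross payments to contractors: $11,638 + $8,729 + $4,759 + $4,869 + $8,395 + $6,203 + $24,244 + $6,508 + $5,254 + $12,191 = $92,790.
$92,790 ≤ $98,000, so Category A applies.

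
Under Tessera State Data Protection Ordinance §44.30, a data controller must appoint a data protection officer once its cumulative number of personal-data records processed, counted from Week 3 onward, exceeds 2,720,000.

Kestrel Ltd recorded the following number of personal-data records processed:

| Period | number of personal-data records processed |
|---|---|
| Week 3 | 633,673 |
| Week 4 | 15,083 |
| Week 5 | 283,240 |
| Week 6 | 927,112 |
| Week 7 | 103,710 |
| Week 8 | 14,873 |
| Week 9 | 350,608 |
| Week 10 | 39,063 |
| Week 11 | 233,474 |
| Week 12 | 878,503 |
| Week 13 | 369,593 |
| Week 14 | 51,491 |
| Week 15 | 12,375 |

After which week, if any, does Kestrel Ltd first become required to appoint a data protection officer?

Through Week 3: 633,673
Through Week 4: 648,756
Through Week 5: 931,996
Through Week 6: 1,859,108
Through Week 7: 1,962,818
Through Week 8: 1,977,691
Through Week 9: 2,328,299
Through Week 10: 2,367,362
Through Week 11: 2,600,836
Through Week 12: 3,479,339 ← exceeds threshold

Week 12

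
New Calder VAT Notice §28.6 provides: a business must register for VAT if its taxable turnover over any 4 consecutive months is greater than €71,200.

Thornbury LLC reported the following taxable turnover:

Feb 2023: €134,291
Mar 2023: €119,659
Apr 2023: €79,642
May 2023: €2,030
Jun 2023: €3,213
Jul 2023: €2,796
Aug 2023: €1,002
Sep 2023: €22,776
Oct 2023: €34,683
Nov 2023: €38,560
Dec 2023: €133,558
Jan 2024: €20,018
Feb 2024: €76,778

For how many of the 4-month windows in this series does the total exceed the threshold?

7

Feb 2023–May 2023: €134,291 + €119,659 + €79,642 + €2,030 = €335,622 (over)
Mar 2023–Jun 2023: €119,659 + €79,642 + €2,030 + €3,213 = €204,544 (over)
Apr 2023–Jul 2023: €79,642 + €2,030 + €3,213 + €2,796 = €87,681 (over)
May 2023–Aug 2023: €2,030 + €3,213 + €2,796 + €1,002 = €9,041 (under)
Jun 2023–Sep 2023: €3,213 + €2,796 + €1,002 + €22,776 = €29,787 (under)
Jul 2023–Oct 2023: €2,796 + €1,002 + €22,776 + €34,683 = €61,257 (under)
Aug 2023–Nov 2023: €1,002 + €22,776 + €34,683 + €38,560 = €97,021 (over)
Sep 2023–Dec 2023: €22,776 + €34,683 + €38,560 + €133,558 = €229,577 (over)
Oct 2023–Jan 2024: €34,683 + €38,560 + €133,558 + €20,018 = €226,819 (over)
Nov 2023–Feb 2024: €38,560 + €133,558 + €20,018 + €76,778 = €268,914 (over)
7 windows exceed the threshold.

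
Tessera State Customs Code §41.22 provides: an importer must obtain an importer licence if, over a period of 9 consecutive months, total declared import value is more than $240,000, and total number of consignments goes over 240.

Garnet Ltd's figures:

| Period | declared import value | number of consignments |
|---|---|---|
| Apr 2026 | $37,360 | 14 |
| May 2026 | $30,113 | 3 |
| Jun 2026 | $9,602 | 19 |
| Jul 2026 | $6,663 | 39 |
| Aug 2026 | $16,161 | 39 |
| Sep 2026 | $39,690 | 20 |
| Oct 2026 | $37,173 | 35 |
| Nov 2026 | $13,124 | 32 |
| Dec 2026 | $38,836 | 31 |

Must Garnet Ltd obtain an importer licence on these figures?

Total declared import value: $37,360 + $30,113 + $9,602 + $6,663 + $16,161 + $39,690 + $37,173 + $13,124 + $38,836 = $228,722 (≤ $240,000).
Total number of consignments: 14 + 3 + 19 + 39 + 39 + 20 + 35 + 32 + 31 = 232 (≤ 240).
The test is 'and': the rule requires both, and at least one is not exceeded.

No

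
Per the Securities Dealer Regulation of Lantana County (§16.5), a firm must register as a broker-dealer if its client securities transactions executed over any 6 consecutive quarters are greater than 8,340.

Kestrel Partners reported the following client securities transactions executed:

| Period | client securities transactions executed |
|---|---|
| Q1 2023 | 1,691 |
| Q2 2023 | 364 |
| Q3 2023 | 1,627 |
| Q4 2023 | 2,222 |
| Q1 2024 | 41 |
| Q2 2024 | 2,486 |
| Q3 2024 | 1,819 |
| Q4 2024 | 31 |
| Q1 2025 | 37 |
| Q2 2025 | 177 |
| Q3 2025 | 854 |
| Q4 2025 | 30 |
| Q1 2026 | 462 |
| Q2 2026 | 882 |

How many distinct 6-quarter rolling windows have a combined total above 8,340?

Q1 2023–Q2 2024: 1,691 + 364 + 1,627 + 2,222 + 41 + 2,486 = 8,431 (over)
Q2 2023–Q3 2024: 364 + 1,627 + 2,222 + 41 + 2,486 + 1,819 = 8,559 (over)
Q3 2023–Q4 2024: 1,627 + 2,222 + 41 + 2,486 + 1,819 + 31 = 8,226 (under)
Q4 2023–Q1 2025: 2,222 + 41 + 2,486 + 1,819 + 31 + 37 = 6,636 (under)
Q1 2024–Q2 2025: 41 + 2,486 + 1,819 + 31 + 37 + 177 = 4,591 (under)
Q2 2024–Q3 2025: 2,486 + 1,819 + 31 + 37 + 177 + 854 = 5,404 (under)
Q3 2024–Q4 2025: 1,819 + 31 + 37 + 177 + 854 + 30 = 2,948 (under)
Q4 2024–Q1 2026: 31 + 37 + 177 + 854 + 30 + 462 = 1,591 (under)
Q1 2025–Q2 2026: 37 + 177 + 854 + 30 + 462 + 882 = 2,442 (under)
2 windows exceed the threshold.

2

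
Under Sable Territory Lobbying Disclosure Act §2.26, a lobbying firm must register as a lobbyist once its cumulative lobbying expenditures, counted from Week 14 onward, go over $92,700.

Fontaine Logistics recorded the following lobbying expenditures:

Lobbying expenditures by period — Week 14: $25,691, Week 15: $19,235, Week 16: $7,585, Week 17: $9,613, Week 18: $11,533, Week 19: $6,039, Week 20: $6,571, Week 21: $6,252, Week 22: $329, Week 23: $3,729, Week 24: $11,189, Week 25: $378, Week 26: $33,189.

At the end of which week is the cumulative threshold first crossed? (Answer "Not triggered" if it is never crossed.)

Through Week 14: $25,691
Through Week 15: $44,926
Through Week 16: $52,511
Through Week 17: $62,124
Through Week 18: $73,657
Through Week 19: $79,696
Through Week 20: $86,267
Through Week 21: $92,519
Through Week 22: $92,848 ← exceeds threshold

Week 22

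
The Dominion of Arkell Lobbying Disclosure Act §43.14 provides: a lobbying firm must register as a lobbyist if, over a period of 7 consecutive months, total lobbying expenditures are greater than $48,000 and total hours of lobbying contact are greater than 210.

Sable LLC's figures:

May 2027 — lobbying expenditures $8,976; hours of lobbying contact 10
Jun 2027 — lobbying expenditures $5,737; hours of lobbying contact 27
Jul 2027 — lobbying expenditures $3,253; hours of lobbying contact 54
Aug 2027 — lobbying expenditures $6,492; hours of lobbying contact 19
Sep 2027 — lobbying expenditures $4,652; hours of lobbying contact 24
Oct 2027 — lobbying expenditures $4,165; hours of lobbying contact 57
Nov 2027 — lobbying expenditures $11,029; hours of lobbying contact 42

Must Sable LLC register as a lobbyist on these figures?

No

Total lobbying expenditures: $8,976 + $5,737 + $3,253 + $6,492 + $4,652 + $4,165 + $11,029 = $44,304 (≤ $48,000).
Total hours of lobbying contact: 10 + 27 + 54 + 19 + 24 + 57 + 42 = 233 (> 210).
The test is 'and': the rule requires both, and at least one is not exceeded.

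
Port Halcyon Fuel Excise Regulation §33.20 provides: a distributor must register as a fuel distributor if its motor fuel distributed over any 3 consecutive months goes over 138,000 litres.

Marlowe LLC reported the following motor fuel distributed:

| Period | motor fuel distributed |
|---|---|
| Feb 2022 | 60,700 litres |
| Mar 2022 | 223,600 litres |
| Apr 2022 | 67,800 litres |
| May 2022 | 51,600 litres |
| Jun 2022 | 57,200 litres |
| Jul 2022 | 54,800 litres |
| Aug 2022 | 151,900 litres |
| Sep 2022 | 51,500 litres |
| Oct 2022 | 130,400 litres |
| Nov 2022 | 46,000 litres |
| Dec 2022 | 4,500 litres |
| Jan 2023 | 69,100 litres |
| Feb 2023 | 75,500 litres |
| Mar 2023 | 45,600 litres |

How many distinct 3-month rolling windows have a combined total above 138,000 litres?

Feb 2022–Apr 2022: 60,700 litres + 223,600 litres + 67,800 litres = 352,100 litres (over)
Mar 2022–May 2022: 223,600 litres + 67,800 litres + 51,600 litres = 343,000 litres (over)
Apr 2022–Jun 2022: 67,800 litres + 51,600 litres + 57,200 litres = 176,600 litres (over)
May 2022–Jul 2022: 51,600 litres + 57,200 litres + 54,800 litres = 163,600 litres (over)
Jun 2022–Aug 2022: 57,200 litres + 54,800 litres + 151,900 litres = 263,900 litres (over)
Jul 2022–Sep 2022: 54,800 litres + 151,900 litres + 51,500 litres = 258,200 litres (over)
Aug 2022–Oct 2022: 151,900 litres + 51,500 litres + 130,400 litres = 333,800 litres (over)
Sep 2022–Nov 2022: 51,500 litres + 130,400 litres + 46,000 litres = 227,900 litres (over)
Oct 2022–Dec 2022: 130,400 litres + 46,000 litres + 4,500 litres = 180,900 litres (over)
Nov 2022–Jan 2023: 46,000 litres + 4,500 litres + 69,100 litres = 119,600 litres (under)
Dec 2022–Feb 2023: 4,500 litres + 69,100 litres + 75,500 litres = 149,100 litres (over)
Jan 2023–Mar 2023: 69,100 litres + 75,500 litres + 45,600 litres = 190,200 litres (over)
11 windows exceed the threshold.

11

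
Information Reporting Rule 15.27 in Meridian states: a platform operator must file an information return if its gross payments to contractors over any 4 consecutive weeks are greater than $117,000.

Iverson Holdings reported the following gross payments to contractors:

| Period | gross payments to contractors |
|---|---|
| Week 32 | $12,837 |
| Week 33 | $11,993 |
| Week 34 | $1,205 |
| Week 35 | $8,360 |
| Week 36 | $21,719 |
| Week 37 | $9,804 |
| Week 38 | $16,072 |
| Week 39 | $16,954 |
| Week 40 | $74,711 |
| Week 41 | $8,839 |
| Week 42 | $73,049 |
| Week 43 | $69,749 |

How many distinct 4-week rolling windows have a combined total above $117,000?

Week 32–Week 35: $12,837 + $11,993 + $1,205 + $8,360 = $34,395 (under)
Week 33–Week 36: $11,993 + $1,205 + $8,360 + $21,719 = $43,277 (under)
Week 34–Week 37: $1,205 + $8,360 + $21,719 + $9,804 = $41,088 (under)
Week 35–Week 38: $8,360 + $21,719 + $9,804 + $16,072 = $55,955 (under)
Week 36–Week 39: $21,719 + $9,804 + $16,072 + $16,954 = $64,549 (under)
Week 37–Week 40: $9,804 + $16,072 + $16,954 + $74,711 = $117,541 (over)
Week 38–Week 41: $16,072 + $16,954 + $74,711 + $8,839 = $116,576 (under)
Week 39–Week 42: $16,954 + $74,711 + $8,839 + $73,049 = $173,553 (over)
Week 40–Week 43: $74,711 + $8,839 + $73,049 + $69,749 = $226,348 (over)
3 windows exceed the threshold.

3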